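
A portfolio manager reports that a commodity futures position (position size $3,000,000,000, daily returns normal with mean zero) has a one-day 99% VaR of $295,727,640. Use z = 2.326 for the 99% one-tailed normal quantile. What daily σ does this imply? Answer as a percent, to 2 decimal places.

4.24%

VaR as a fraction: $295,727,640 / $3,000,000,000 = 9.858%.
σ = VaR / z = 9.858% / 2.326 = 4.238%.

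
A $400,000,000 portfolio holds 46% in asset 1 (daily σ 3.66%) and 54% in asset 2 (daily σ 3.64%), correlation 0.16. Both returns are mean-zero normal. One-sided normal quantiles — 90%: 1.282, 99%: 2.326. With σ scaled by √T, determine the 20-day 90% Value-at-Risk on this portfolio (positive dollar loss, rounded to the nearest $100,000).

σ_p = √(0.46²·3.66² + 0.54²·3.64² + 2·0.16·0.46·0.54·3.66·3.64) = 2.785%.
σ_{20d} = 2.785% × √20 = 12.455%.
VaR = 1.282 × 12.455% = 15.967%; on $400,000,000 that is $63,868,000.

$63,900,000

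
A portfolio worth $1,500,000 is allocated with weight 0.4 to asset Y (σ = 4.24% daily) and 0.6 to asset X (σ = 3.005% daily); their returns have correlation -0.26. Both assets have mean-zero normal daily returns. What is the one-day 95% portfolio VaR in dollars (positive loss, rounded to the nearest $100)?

$52,600

σ_p² = 0.4²·4.24² + 0.6²·3.005² + 2·-0.26·0.4·0.6·4.24·3.005 = 4.5371 (%²).
σ_p = √4.5371 = 2.130%.
At 95%, z = 1.645.
VaR = 1.645 × 2.130% = 3.504%; on $1,500,000 that is $52,560.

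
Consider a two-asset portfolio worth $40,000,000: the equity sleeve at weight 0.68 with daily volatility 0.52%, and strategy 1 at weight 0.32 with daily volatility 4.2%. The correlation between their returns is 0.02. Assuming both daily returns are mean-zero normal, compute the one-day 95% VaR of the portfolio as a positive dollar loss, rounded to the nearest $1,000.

$919,000

σ_p² = 0.68²·0.52² + 0.32²·4.2² + 2·0.02·0.68·0.32·0.52·4.2 = 1.9504 (%²).
σ_p = √1.9504 = 1.397%.
At 95%, z = 1.645.
VaR = 1.645 × 1.397% = 2.298%; on $40,000,000 that is $919,200.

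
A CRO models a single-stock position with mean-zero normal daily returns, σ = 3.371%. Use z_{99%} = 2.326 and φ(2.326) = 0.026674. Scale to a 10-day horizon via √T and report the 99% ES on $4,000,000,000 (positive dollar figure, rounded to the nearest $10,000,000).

σ_{10d} = 3.371% × √10 = 10.660%.
ES multiplier = φ(z)/(1−α) = 0.026674/0.01 = 2.667.
ES = 10.660% × 2.667 = 28.430%; on $4,000,000,000: $1,137,200,000.

$1,140,000,000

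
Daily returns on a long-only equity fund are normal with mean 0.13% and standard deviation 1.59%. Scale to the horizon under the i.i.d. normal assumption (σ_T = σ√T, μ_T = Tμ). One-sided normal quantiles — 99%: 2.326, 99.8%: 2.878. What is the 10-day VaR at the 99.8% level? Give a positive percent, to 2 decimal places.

σ_{10d} = 1.59% × √10 = 5.028%; μ_{10d} = 10 × 0.13% = 1.300%.
VaR = −(1.300%) + 2.878 × 5.028% = 13.171%.

13.17%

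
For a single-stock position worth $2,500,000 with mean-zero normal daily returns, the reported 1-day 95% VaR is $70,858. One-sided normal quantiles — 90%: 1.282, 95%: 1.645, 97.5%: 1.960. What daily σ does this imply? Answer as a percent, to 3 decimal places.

1.723%

VaR as a fraction: $70,858 / $2,500,000 = 2.834%.
σ = VaR / z = 2.834% / 1.645 = 1.723%.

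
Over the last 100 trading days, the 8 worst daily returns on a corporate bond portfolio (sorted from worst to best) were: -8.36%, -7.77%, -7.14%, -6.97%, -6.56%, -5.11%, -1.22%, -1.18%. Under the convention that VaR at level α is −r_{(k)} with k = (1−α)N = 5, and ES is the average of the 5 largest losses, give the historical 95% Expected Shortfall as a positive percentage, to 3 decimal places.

7.360%

The 5 worst returns sum to -36.80%.
ES = −(-36.80%) / 5 = 7.36% ≈ 7.360%.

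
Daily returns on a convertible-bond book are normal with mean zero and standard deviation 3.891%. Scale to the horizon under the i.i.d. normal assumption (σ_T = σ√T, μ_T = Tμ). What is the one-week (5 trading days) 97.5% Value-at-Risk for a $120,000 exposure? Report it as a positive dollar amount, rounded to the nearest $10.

$20,460

At 97.5%, z = 1.960.
σ_{5d} = 3.891% × √5 = 8.701%.
VaR = 1.960 × 8.701% = 17.054%.
On $120,000: 0.17054 × $120,000 = $20,465.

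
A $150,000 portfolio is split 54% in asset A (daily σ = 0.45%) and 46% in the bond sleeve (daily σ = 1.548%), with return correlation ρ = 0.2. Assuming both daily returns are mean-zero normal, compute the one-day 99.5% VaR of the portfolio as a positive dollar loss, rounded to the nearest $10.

σ_p² = 0.54²·0.45² + 0.46²·1.548² + 2·0.2·0.54·0.46·0.45·1.548 = 0.6353 (%²).
σ_p = √0.6353 = 0.797%.
At 99.5%, z = 2.576.
VaR = 2.576 × 0.797% = 2.053%; on $150,000 that is $3,080.

$3,080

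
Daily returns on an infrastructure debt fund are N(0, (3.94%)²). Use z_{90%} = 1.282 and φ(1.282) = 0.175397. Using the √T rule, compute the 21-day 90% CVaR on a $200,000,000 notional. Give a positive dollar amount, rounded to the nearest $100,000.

σ_{21d} = 3.94% × √21 = 18.055%.
ES multiplier = φ(z)/(1−α) = 0.175397/0.1 = 1.754.
ES = 18.055% × 1.754 = 31.668%; on $200,000,000: $63,336,000.

$63,300,000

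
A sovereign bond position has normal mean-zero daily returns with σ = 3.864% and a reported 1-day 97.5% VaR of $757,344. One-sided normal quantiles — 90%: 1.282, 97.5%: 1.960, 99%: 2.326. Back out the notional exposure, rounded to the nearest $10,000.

$10,000,000

VaR as a fraction of value: z·σ = 1.960 × 3.864% = 7.57344%.
Position = $757,344 / 0.0757344 = $10,000,000.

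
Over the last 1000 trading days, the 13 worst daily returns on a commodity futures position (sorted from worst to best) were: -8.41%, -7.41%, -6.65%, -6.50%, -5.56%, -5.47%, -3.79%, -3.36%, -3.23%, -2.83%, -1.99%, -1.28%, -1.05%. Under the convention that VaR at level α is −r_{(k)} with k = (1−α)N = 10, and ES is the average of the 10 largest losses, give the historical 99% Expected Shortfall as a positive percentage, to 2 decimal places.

The 10 worst returns sum to -53.21%.
ES = −(-53.21%) / 10 = 5.321% ≈ 5.32%.

5.32%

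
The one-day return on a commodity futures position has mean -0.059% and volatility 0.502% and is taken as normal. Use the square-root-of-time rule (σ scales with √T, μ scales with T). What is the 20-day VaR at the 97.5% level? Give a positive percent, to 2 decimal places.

5.58%

At 97.5%, z = 1.960.
σ_{20d} = 0.502% × √20 = 2.245%; μ_{20d} = 20 × -0.059% = -1.180%.
VaR = −(-1.180%) + 1.960 × 2.245% = 5.580%.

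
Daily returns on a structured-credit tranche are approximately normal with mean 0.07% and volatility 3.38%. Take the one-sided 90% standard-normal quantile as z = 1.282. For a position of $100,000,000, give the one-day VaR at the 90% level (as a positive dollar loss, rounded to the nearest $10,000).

VaR = −μ + z·σ = −(0.07%) + 1.282 × 3.38% = 4.263%.
On $100,000,000: 0.04263 × $100,000,000 = $4,263,000.

$4,260,000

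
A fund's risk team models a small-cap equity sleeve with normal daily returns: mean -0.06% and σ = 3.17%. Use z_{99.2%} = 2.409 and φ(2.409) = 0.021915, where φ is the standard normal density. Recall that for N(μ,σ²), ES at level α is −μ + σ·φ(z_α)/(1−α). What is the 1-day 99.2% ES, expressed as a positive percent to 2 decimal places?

8.74%

Tail multiplier: φ(z)/(1−α) = 0.021915 / 0.008 = 2.739.
ES = −(-0.06%) + 3.17% × 2.739 = 8.743%.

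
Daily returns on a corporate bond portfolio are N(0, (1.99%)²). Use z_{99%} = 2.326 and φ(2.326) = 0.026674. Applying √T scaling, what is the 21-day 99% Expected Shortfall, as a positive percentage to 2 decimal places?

σ_{21d} = 1.99% × √21 = 9.119%.
ES multiplier = φ(z)/(1−α) = 0.026674/0.01 = 2.667.
ES = 9.119% × 2.667 = 24.320%.

24.32%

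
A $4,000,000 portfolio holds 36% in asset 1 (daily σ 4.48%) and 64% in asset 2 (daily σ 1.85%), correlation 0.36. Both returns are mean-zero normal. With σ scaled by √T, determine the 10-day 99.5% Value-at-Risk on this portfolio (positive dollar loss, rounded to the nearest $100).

σ_p = √(0.36²·4.48² + 0.64²·1.85² + 2·0.36·0.36·0.64·4.48·1.85) = 2.319%.
σ_{10d} = 2.319% × √10 = 7.333%.
z(99.5%) = 2.576.
VaR = 2.576 × 7.333% = 18.890%; on $4,000,000 that is $755,600.

$755,600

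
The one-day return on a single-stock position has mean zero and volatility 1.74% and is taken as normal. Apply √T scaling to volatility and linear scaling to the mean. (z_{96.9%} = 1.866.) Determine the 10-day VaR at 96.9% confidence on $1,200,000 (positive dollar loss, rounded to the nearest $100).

$123,200

σ_{10d} = 1.74% × √10 = 5.502%.
VaR = 1.866 × 5.502% = 10.267%.
On $1,200,000: 0.10267 × $1,200,000 = $123,204.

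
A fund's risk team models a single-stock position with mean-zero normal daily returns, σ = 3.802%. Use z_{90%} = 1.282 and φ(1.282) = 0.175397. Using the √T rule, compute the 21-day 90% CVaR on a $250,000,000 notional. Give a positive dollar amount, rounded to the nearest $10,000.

σ_{21d} = 3.802% × √21 = 17.423%.
ES multiplier = φ(z)/(1−α) = 0.175397/0.1 = 1.754.
ES = 17.423% × 1.754 = 30.560%; on $250,000,000: $76,400,000.

$76,400,000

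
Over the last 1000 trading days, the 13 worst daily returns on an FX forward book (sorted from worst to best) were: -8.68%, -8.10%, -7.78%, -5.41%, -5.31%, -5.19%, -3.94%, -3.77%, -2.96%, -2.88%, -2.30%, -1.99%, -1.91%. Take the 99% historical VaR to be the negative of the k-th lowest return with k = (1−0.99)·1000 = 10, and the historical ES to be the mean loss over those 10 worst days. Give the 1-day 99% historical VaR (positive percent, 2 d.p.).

k = 10; the 10th lowest return is -2.88%, so VaR = 2.88%.

2.88%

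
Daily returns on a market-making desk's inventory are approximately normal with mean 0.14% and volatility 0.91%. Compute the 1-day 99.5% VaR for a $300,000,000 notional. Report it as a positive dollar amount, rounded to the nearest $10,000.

$6,610,000

At 99.5% one-sided, z = 2.576.
VaR = −μ + z·σ = −(0.14%) + 2.576 × 0.91% = 2.204%.
On $300,000,000: 0.02204 × $300,000,000 = $6,612,000.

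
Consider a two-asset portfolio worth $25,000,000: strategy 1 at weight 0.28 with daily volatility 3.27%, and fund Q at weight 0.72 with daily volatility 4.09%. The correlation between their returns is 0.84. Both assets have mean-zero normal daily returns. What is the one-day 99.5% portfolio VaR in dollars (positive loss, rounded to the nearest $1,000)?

$2,413,000

σ_p² = 0.28²·3.27² + 0.72²·4.09² + 2·0.84·0.28·0.72·3.27·4.09 = 14.0399 (%²).
σ_p = √14.0399 = 3.747%.
At 99.5%, z = 2.576.
VaR = 2.576 × 3.747% = 9.652%; on $25,000,000 that is $2,413,000.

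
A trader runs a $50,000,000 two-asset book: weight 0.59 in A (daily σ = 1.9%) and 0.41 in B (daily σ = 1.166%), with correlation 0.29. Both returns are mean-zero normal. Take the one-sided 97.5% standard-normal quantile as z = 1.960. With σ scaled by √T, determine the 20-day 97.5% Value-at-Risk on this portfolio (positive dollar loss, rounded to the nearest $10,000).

σ_p = √(0.59²·1.9² + 0.41²·1.166² + 2·0.29·0.59·0.41·1.9·1.166) = 1.340%.
σ_{20d} = 1.340% × √20 = 5.993%.
VaR = 1.960 × 5.993% = 11.746%; on $50,000,000 that is $5,873,000.

$5,870,000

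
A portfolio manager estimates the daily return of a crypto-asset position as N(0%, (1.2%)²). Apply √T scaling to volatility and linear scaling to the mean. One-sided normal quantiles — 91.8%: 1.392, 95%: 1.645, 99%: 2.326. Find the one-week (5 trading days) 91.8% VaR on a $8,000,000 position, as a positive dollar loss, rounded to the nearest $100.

σ_{5d} = 1.2% × √5 = 2.683%.
VaR = 1.392 × 2.683% = 3.735%.
On $8,000,000: 0.03735 × $8,000,000 = $298,800.

$298,800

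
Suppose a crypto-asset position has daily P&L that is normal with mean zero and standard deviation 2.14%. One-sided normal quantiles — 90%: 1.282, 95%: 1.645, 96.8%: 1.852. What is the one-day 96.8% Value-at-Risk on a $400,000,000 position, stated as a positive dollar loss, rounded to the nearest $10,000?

$15,850,000

VaR = z·σ = 1.852 × 2.14% = 3.963%.
On $400,000,000: 0.03963 × $400,000,000 = $15,852,000.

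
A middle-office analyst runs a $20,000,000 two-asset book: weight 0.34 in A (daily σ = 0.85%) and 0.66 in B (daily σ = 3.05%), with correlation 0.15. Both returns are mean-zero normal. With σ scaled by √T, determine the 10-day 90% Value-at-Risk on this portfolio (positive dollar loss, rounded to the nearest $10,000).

$1,680,000

σ_p = √(0.34²·0.85² + 0.66²·3.05² + 2·0.15·0.34·0.66·0.85·3.05) = 2.076%.
σ_{10d} = 2.076% × √10 = 6.565%.
z(90%) = 1.282.
VaR = 1.282 × 6.565% = 8.416%; on $20,000,000 that is $1,683,200.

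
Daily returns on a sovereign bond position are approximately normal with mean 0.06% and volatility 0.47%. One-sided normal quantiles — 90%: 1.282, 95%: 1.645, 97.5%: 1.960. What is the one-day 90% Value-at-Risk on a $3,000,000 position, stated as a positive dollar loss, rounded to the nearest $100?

$16,300

VaR = −μ + z·σ = −(0.06%) + 1.282 × 0.47% = 0.543%.
On $3,000,000: 0.00543 × $3,000,000 = $16,290.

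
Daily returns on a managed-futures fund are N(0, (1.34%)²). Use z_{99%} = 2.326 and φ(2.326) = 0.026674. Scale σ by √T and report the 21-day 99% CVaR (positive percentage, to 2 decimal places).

16.38%

σ_{21d} = 1.34% × √21 = 6.141%.
ES multiplier = φ(z)/(1−α) = 0.026674/0.01 = 2.667.
ES = 6.141% × 2.667 = 16.378%.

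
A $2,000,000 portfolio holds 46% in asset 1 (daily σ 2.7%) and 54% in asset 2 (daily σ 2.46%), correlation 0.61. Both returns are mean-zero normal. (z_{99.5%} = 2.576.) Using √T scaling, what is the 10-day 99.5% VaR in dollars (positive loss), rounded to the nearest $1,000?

σ_p = √(0.46²·2.7² + 0.54²·2.46² + 2·0.61·0.46·0.54·2.7·2.46) = 2.307%.
σ_{10d} = 2.307% × √10 = 7.295%.
VaR = 2.576 × 7.295% = 18.792%; on $2,000,000 that is $375,840.

$376,000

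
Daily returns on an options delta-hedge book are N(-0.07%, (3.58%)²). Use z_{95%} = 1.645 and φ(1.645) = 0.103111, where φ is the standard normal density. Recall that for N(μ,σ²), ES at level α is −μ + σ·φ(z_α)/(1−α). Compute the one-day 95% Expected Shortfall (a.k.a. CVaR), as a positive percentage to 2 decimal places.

7.45%

Tail multiplier: φ(z)/(1−α) = 0.103111 / 0.05 = 2.062.
ES = −(-0.07%) + 3.58% × 2.062 = 7.452%.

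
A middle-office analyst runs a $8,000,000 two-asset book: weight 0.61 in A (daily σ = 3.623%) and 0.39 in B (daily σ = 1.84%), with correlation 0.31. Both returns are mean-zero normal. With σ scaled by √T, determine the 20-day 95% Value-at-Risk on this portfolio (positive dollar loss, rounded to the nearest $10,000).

$1,490,000

σ_p = √(0.61²·3.623² + 0.39²·1.84² + 2·0.31·0.61·0.39·3.623·1.84) = 2.526%.
σ_{20d} = 2.526% × √20 = 11.297%.
z(95%) = 1.645.
VaR = 1.645 × 11.297% = 18.584%; on $8,000,000 that is $1,486,720.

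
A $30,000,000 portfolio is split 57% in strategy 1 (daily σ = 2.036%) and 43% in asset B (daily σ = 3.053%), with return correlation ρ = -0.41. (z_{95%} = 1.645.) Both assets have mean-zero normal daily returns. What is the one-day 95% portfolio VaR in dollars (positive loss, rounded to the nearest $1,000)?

σ_p² = 0.57²·2.036² + 0.43²·3.053² + 2·-0.41·0.57·0.43·2.036·3.053 = 1.8209 (%²).
σ_p = √1.8209 = 1.349%.
VaR = 1.645 × 1.349% = 2.219%; on $30,000,000 that is $665,700.

$666,000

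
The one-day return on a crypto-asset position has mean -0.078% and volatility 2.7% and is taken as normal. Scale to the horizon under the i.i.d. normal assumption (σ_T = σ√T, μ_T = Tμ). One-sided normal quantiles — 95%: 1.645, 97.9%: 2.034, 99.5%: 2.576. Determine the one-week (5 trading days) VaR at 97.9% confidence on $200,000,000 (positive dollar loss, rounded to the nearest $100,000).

$25,300,000

σ_{5d} = 2.7% × √5 = 6.037%; μ_{5d} = 5 × -0.078% = -0.390%.
VaR = −(-0.390%) + 2.034 × 6.037% = 12.669%.
On $200,000,000: 0.12669 × $200,000,000 = $25,338,000.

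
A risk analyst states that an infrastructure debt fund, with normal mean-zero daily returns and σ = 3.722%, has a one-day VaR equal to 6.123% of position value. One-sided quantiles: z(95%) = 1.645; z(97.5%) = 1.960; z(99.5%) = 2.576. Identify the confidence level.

Implied z = VaR/σ = 6.123 / 3.722 = 1.645.
This matches z(95%) = 1.645.

95%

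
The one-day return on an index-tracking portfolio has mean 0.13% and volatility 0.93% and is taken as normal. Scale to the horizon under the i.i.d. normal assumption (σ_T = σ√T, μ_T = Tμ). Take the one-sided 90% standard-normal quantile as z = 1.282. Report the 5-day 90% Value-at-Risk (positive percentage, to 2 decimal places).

2.02%

σ_{5d} = 0.93% × √5 = 2.080%; μ_{5d} = 5 × 0.13% = 0.650%.
VaR = −(0.650%) + 1.282 × 2.080% = 2.017%.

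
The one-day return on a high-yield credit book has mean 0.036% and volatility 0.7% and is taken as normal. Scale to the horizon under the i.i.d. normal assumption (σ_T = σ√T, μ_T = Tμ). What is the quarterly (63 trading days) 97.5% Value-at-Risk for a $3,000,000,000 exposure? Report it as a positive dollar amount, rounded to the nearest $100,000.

At 97.5%, z = 1.960.
σ_{63d} = 0.7% × √63 = 5.556%; μ_{63d} = 63 × 0.036% = 2.268%.
VaR = −(2.268%) + 1.960 × 5.556% = 8.622%.
On $3,000,000,000: 0.08622 × $3,000,000,000 = $258,660,000.

$258,700,000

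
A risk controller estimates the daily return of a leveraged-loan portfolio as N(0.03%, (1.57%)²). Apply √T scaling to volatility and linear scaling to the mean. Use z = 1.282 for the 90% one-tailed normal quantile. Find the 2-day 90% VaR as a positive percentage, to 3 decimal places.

2.786%

σ_{2d} = 1.57% × √2 = 2.220%; μ_{2d} = 2 × 0.03% = 0.060%.
VaR = −(0.060%) + 1.282 × 2.220% = 2.786%.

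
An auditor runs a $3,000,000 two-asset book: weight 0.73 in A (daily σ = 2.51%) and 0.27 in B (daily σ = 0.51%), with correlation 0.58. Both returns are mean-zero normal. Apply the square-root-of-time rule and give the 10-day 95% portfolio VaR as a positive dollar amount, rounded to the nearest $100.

$298,900

σ_p = √(0.73²·2.51² + 0.27²·0.51² + 2·0.58·0.73·0.27·2.51·0.51) = 1.915%.
σ_{10d} = 1.915% × √10 = 6.056%.
z(95%) = 1.645.
VaR = 1.645 × 6.056% = 9.962%; on $3,000,000 that is $298,860.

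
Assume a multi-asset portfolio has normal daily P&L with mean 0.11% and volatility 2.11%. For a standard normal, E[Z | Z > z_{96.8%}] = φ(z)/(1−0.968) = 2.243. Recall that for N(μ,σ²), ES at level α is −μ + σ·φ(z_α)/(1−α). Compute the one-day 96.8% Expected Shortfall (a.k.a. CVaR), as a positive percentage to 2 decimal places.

ES = −(0.11%) + 2.11% × 2.243 = 4.623%.

4.62%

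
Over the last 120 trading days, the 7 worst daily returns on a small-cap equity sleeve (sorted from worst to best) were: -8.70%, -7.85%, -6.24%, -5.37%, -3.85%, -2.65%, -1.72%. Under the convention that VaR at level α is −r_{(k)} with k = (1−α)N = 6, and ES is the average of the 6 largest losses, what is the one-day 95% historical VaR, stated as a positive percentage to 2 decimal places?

2.65%

k = 6; the 6th lowest return is -2.65%, so VaR = 2.65%.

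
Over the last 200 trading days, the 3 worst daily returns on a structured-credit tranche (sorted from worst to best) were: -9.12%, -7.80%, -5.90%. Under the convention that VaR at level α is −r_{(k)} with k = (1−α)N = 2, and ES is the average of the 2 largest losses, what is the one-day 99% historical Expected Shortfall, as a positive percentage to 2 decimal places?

The 2 worst returns sum to -16.92%.
ES = −(-16.92%) / 2 = 8.46%.

8.46%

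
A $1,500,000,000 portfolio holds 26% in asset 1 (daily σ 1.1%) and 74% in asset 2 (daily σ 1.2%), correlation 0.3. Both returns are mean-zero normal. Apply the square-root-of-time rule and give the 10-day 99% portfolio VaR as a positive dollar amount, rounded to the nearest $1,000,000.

σ_p = √(0.26²·1.1² + 0.74²·1.2² + 2·0.3·0.26·0.74·1.1·1.2) = 1.011%.
σ_{10d} = 1.011% × √10 = 3.197%.
z(99%) = 2.326.
VaR = 2.326 × 3.197% = 7.436%; on $1,500,000,000 that is $111,540,000.

$112,000,000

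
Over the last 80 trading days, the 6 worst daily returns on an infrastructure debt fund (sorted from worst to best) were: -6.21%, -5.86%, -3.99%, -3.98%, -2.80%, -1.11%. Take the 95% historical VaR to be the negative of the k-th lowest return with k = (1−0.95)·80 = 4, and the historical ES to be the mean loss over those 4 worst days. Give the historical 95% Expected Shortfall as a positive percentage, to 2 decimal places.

The 4 worst returns sum to -20.04%.
ES = −(-20.04%) / 4 = 5.01%.

5.01%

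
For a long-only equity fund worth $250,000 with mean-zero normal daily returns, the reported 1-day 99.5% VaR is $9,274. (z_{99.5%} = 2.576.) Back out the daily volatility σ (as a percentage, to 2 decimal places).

VaR as a fraction: $9,274 / $250,000 = 3.710%.
σ = VaR / z = 3.710% / 2.576 = 1.440%.

1.44%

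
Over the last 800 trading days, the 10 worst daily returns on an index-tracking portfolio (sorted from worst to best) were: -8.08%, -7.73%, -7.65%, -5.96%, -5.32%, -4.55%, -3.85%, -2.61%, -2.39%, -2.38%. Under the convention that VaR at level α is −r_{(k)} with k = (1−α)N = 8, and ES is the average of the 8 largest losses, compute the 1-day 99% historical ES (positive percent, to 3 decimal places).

The 8 worst returns sum to -45.75%.
ES = −(-45.75%) / 8 = 5.71875% ≈ 5.719%.

5.719%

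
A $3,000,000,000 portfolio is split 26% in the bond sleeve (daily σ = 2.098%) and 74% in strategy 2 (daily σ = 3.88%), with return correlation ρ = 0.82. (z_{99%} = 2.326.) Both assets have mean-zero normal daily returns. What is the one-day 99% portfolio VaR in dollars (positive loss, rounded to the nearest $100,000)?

σ_p² = 0.26²·2.098² + 0.74²·3.88² + 2·0.82·0.26·0.74·2.098·3.88 = 11.1099 (%²).
σ_p = √11.1099 = 3.333%.
VaR = 2.326 × 3.333% = 7.753%; on $3,000,000,000 that is $232,590,000.

$232,600,000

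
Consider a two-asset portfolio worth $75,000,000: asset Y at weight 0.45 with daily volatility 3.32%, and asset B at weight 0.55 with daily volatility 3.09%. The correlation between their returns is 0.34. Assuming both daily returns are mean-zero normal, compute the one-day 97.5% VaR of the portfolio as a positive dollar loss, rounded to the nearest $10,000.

σ_p² = 0.45²·3.32² + 0.55²·3.09² + 2·0.34·0.45·0.55·3.32·3.09 = 6.8469 (%²).
σ_p = √6.8469 = 2.617%.
At 97.5%, z = 1.960.
VaR = 1.960 × 2.617% = 5.129%; on $75,000,000 that is $3,846,750.

$3,850,000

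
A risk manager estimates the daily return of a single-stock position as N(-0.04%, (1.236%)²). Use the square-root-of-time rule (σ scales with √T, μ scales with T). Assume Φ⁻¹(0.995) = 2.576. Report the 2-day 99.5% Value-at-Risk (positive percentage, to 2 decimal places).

4.58%

σ_{2d} = 1.236% × √2 = 1.748%; μ_{2d} = 2 × -0.04% = -0.080%.
VaR = −(-0.080%) + 2.576 × 1.748% = 4.583%.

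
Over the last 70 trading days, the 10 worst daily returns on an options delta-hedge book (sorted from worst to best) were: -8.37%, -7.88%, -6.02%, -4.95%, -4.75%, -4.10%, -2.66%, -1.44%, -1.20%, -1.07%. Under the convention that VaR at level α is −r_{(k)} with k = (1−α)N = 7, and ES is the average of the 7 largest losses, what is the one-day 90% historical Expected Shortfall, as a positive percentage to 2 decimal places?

The 7 worst returns sum to -38.73%.
ES = −(-38.73%) / 7 = 5.5328…% ≈ 5.53%.

5.53%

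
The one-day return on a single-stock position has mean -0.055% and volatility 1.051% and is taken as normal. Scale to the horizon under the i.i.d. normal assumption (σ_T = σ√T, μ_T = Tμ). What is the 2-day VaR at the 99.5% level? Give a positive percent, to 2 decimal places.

3.94%

At 99.5%, z = 2.576.
σ_{2d} = 1.051% × √2 = 1.486%; μ_{2d} = 2 × -0.055% = -0.110%.
VaR = −(-0.110%) + 2.576 × 1.486% = 3.938%.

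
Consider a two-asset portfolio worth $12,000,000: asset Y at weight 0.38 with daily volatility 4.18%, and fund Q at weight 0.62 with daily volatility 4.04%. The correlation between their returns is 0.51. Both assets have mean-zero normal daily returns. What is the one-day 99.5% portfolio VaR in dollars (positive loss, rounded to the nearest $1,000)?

σ_p² = 0.38²·4.18² + 0.62²·4.04² + 2·0.51·0.38·0.62·4.18·4.04 = 12.8552 (%²).
σ_p = √12.8552 = 3.585%.
At 99.5%, z = 2.576.
VaR = 2.576 × 3.585% = 9.235%; on $12,000,000 that is $1,108,200.

$1,108,000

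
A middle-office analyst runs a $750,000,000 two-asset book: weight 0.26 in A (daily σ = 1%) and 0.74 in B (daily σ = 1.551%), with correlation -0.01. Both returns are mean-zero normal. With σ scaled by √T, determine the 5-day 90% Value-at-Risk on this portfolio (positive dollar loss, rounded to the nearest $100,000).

σ_p = √(0.26²·1² + 0.74²·1.551² + 2·-0.01·0.26·0.74·1·1.551) = 1.174%.
σ_{5d} = 1.174% × √5 = 2.625%.
z(90%) = 1.282.
VaR = 1.282 × 2.625% = 3.365%; on $750,000,000 that is $25,237,500.

$25,200,000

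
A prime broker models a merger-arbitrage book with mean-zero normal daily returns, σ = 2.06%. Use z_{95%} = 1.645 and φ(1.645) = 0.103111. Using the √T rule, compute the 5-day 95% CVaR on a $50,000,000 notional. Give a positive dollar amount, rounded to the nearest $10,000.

$4,750,000

σ_{5d} = 2.06% × √5 = 4.606%.
ES multiplier = φ(z)/(1−α) = 0.103111/0.05 = 2.062.
ES = 4.606% × 2.062 = 9.498%; on $50,000,000: $4,749,000.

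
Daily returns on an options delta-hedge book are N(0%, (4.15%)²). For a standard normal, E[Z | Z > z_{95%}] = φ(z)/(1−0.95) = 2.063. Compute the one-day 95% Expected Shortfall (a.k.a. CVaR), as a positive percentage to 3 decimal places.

ES = 4.15% × 2.063 = 8.561%.

8.561%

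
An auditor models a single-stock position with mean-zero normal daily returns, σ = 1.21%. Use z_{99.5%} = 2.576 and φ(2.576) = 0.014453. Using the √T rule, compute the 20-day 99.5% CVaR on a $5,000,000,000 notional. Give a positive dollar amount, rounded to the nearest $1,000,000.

σ_{20d} = 1.21% × √20 = 5.411%.
ES multiplier = φ(z)/(1−α) = 0.014453/0.005 = 2.891.
ES = 5.411% × 2.891 = 15.643%; on $5,000,000,000: $782,150,000.

$782,000,000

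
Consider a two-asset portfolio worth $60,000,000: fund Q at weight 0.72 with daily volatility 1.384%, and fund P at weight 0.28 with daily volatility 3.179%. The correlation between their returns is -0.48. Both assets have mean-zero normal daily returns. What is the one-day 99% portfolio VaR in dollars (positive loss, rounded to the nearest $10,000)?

$1,350,000

σ_p² = 0.72²·1.384² + 0.28²·3.179² + 2·-0.48·0.72·0.28·1.384·3.179 = 0.9338 (%²).
σ_p = √0.9338 = 0.966%.
At 99%, z = 2.326.
VaR = 2.326 × 0.966% = 2.247%; on $60,000,000 that is $1,348,200.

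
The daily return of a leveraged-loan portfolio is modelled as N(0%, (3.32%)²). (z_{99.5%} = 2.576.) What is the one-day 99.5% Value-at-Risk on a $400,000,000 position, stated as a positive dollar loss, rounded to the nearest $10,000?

$34,210,000

VaR = z·σ = 2.576 × 3.32% = 8.552%.
On $400,000,000: 0.08552 × $400,000,000 = $34,208,000.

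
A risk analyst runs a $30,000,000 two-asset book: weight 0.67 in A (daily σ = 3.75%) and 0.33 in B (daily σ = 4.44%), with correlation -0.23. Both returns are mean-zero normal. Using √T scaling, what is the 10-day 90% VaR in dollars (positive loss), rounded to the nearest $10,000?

$3,160,000

σ_p = √(0.67²·3.75² + 0.33²·4.44² + 2·-0.23·0.67·0.33·3.75·4.44) = 2.601%.
σ_{10d} = 2.601% × √10 = 8.225%.
z(90%) = 1.282.
VaR = 1.282 × 8.225% = 10.544%; on $30,000,000 that is $3,163,200.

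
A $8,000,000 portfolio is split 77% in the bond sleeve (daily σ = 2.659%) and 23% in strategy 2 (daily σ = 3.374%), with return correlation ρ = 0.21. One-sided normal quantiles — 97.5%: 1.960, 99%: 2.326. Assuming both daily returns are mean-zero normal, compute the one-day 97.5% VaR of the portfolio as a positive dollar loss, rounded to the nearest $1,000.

$366,000

σ_p² = 0.77²·2.659² + 0.23²·3.374² + 2·0.21·0.77·0.23·2.659·3.374 = 5.4615 (%²).
σ_p = √5.4615 = 2.337%.
VaR = 1.960 × 2.337% = 4.581%; on $8,000,000 that is $366,480.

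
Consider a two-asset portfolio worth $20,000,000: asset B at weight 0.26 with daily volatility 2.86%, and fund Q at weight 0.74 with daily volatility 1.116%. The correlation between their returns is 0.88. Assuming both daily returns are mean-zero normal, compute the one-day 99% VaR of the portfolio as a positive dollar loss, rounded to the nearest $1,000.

$708,000

σ_p² = 0.26²·2.86² + 0.74²·1.116² + 2·0.88·0.26·0.74·2.86·1.116 = 2.3158 (%²).
σ_p = √2.3158 = 1.522%.
At 99%, z = 2.326.
VaR = 2.326 × 1.522% = 3.540%; on $20,000,000 that is $708,000.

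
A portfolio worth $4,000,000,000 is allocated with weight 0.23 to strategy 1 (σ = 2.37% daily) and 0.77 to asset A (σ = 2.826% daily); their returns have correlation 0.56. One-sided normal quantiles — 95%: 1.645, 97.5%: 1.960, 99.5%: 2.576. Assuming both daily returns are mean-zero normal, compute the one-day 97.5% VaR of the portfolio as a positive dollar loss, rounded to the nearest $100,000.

$197,700,000

σ_p² = 0.23²·2.37² + 0.77²·2.826² + 2·0.56·0.23·0.77·2.37·2.826 = 6.3607 (%²).
σ_p = √6.3607 = 2.522%.
VaR = 1.960 × 2.522% = 4.943%; on $4,000,000,000 that is $197,720,000.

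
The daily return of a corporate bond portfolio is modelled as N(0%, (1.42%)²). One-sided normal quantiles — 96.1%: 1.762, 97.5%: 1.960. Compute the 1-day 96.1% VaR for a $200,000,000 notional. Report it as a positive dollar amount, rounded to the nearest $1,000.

VaR = z·σ = 1.762 × 1.42% = 2.502%.
On $200,000,000: 0.02502 × $200,000,000 = $5,004,000.

$5,004,000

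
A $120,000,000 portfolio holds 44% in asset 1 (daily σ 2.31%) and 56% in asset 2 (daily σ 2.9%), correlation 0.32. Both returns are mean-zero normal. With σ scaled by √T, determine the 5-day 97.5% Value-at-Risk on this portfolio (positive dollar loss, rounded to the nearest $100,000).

$11,400,000

σ_p = √(0.44²·2.31² + 0.56²·2.9² + 2·0.32·0.44·0.56·2.31·2.9) = 2.174%.
σ_{5d} = 2.174% × √5 = 4.861%.
z(97.5%) = 1.960.
VaR = 1.960 × 4.861% = 9.528%; on $120,000,000 that is $11,433,600.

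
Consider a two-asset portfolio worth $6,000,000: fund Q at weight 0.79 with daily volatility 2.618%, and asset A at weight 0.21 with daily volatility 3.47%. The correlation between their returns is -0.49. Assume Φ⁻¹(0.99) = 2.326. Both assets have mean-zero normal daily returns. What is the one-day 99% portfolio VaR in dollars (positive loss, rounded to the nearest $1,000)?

$255,000

σ_p² = 0.79²·2.618² + 0.21²·3.47² + 2·-0.49·0.79·0.21·2.618·3.47 = 3.3316 (%²).
σ_p = √3.3316 = 1.825%.
VaR = 2.326 × 1.825% = 4.245%; on $6,000,000 that is $254,700.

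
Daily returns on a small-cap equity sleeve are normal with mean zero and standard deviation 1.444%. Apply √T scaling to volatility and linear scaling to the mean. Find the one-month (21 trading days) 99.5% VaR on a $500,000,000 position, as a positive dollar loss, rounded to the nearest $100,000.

$85,200,000

At 99.5%, z = 2.576.
σ_{21d} = 1.444% × √21 = 6.617%.
VaR = 2.576 × 6.617% = 17.045%.
On $500,000,000: 0.17045 × $500,000,000 = $85,225,000.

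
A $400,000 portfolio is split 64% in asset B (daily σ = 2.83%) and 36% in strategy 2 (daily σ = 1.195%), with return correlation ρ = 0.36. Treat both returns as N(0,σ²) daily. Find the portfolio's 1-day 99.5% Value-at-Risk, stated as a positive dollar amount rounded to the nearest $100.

σ_p² = 0.64²·2.83² + 0.36²·1.195² + 2·0.36·0.64·0.36·2.83·1.195 = 4.0265 (%²).
σ_p = √4.0265 = 2.007%.
At 99.5%, z = 2.576.
VaR = 2.576 × 2.007% = 5.170%; on $400,000 that is $20,680.

$20,700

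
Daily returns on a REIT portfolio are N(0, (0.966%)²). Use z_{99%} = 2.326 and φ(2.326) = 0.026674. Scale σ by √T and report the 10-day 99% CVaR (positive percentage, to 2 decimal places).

σ_{10d} = 0.966% × √10 = 3.055%.
ES multiplier = φ(z)/(1−α) = 0.026674/0.01 = 2.667.
ES = 3.055% × 2.667 = 8.148%.

8.15%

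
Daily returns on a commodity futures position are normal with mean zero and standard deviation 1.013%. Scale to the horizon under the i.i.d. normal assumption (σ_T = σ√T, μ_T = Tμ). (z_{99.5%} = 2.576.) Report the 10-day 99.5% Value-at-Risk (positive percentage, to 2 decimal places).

8.25%

σ_{10d} = 1.013% × √10 = 3.203%.
VaR = 2.576 × 3.203% = 8.251%.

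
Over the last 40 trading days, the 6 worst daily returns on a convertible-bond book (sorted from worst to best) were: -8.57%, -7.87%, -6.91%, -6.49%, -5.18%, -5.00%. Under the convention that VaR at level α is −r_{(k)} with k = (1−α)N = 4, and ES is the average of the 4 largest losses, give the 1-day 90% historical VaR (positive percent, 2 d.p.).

6.49%

k = 4; the 4th lowest return is -6.49%, so VaR = 6.49%.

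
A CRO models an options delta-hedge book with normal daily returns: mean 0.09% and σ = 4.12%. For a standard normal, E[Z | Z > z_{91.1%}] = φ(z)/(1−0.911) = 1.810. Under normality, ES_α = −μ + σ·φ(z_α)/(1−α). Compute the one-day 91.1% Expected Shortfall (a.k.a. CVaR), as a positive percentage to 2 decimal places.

7.37%

ES = −(0.09%) + 4.12% × 1.810 = 7.367%.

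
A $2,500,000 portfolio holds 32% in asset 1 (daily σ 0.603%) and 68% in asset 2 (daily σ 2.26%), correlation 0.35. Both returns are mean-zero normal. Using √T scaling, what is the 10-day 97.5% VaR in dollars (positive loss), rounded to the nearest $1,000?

σ_p = √(0.32²·0.603² + 0.68²·2.26² + 2·0.35·0.32·0.68·0.603·2.26) = 1.614%.
σ_{10d} = 1.614% × √10 = 5.104%.
z(97.5%) = 1.960.
VaR = 1.960 × 5.104% = 10.004%; on $2,500,000 that is $250,100.

$250,000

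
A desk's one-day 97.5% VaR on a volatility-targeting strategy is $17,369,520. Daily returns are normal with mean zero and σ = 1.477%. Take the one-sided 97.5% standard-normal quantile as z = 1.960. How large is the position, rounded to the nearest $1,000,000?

$600,000,000

VaR as a fraction of value: z·σ = 1.960 × 1.477% = 2.89492%.
Position = $17,369,520 / 0.0289492 = $600,000,000.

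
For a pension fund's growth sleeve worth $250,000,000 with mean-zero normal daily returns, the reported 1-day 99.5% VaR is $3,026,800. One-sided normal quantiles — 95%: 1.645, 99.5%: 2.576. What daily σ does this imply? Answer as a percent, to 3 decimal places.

0.470%

VaR as a fraction: $3,026,800 / $250,000,000 = 1.211%.
σ = VaR / z = 1.211% / 2.576 = 0.470%.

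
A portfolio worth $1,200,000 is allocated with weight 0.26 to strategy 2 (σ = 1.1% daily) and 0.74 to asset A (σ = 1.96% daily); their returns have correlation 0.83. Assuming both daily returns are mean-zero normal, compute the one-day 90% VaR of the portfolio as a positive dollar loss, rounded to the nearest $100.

σ_p² = 0.26²·1.1² + 0.74²·1.96² + 2·0.83·0.26·0.74·1.1·1.96 = 2.8740 (%²).
σ_p = √2.8740 = 1.695%.
At 90%, z = 1.282.
VaR = 1.282 × 1.695% = 2.173%; on $1,200,000 that is $26,076.

$26,100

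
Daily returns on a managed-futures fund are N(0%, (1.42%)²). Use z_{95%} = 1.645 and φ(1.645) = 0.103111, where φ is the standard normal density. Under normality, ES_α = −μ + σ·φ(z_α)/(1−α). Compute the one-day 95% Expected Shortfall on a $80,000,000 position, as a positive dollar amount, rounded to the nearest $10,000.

$2,340,000

Tail multiplier: φ(z)/(1−α) = 0.103111 / 0.05 = 2.062.
ES = 1.42% × 2.062 = 2.928%.
On $80,000,000: 0.02928 × $80,000,000 = $2,342,400.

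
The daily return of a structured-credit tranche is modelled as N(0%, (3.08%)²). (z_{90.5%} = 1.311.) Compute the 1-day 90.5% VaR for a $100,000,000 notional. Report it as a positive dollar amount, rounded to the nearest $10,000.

VaR = z·σ = 1.311 × 3.08% = 4.038%.
On $100,000,000: 0.04038 × $100,000,000 = $4,038,000.

$4,040,000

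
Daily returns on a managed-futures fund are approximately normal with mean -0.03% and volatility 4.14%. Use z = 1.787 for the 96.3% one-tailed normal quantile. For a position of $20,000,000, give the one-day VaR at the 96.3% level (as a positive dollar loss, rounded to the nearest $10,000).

VaR = −μ + z·σ = −(-0.03%) + 1.787 × 4.14% = 7.428%.
On $20,000,000: 0.07428 × $20,000,000 = $1,485,600.

$1,490,000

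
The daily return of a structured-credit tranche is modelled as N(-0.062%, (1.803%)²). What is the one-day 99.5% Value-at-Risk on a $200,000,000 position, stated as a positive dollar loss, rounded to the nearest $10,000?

$9,410,000

At 99.5% one-sided, z = 2.576.
VaR = −μ + z·σ = −(-0.062%) + 2.576 × 1.803% = 4.707%.
On $200,000,000: 0.04707 × $200,000,000 = $9,414,000.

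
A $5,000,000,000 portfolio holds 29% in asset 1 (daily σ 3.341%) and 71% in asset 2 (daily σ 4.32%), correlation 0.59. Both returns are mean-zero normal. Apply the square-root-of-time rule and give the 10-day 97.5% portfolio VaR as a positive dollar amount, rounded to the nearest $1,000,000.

σ_p = √(0.29²·3.341² + 0.71²·4.32² + 2·0.59·0.29·0.71·3.341·4.32) = 3.722%.
σ_{10d} = 3.722% × √10 = 11.770%.
z(97.5%) = 1.960.
VaR = 1.960 × 11.770% = 23.069%; on $5,000,000,000 that is $1,153,450,000.

$1,153,000,000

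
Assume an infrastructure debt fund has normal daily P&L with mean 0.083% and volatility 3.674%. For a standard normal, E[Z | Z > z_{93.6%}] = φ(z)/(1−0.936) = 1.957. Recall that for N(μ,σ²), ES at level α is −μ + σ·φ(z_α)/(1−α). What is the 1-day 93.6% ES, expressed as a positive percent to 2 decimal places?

7.11%

ES = −(0.083%) + 3.674% × 1.957 = 7.107%.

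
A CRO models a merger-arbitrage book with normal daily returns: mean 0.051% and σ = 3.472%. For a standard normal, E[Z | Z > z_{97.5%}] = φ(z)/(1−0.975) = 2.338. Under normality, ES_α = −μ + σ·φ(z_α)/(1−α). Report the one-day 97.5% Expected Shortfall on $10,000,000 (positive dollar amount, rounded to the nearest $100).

ES = −(0.051%) + 3.472% × 2.338 = 8.067%.
On $10,000,000: 0.08067 × $10,000,000 = $806,700.

$806,700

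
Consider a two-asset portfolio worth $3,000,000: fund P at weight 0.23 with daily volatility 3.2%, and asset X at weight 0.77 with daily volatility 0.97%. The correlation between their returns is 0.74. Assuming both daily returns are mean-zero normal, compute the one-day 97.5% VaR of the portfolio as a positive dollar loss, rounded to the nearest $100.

σ_p² = 0.23²·3.2² + 0.77²·0.97² + 2·0.74·0.23·0.77·3.2·0.97 = 1.9131 (%²).
σ_p = √1.9131 = 1.383%.
At 97.5%, z = 1.960.
VaR = 1.960 × 1.383% = 2.711%; on $3,000,000 that is $81,330.

$81,300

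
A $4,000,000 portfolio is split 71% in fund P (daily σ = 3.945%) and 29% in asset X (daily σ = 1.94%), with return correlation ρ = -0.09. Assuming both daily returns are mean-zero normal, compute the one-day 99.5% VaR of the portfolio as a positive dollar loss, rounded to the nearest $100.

σ_p² = 0.71²·3.945² + 0.29²·1.94² + 2·-0.09·0.71·0.29·3.945·1.94 = 7.8782 (%²).
σ_p = √7.8782 = 2.807%.
At 99.5%, z = 2.576.
VaR = 2.576 × 2.807% = 7.231%; on $4,000,000 that is $289,240.

$289,200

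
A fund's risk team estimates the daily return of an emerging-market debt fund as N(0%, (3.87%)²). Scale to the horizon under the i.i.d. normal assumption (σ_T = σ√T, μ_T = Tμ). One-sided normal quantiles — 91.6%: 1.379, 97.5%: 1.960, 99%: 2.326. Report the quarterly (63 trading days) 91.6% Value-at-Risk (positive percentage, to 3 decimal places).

σ_{63d} = 3.87% × √63 = 30.717%.
VaR = 1.379 × 30.717% = 42.359%.

42.359%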